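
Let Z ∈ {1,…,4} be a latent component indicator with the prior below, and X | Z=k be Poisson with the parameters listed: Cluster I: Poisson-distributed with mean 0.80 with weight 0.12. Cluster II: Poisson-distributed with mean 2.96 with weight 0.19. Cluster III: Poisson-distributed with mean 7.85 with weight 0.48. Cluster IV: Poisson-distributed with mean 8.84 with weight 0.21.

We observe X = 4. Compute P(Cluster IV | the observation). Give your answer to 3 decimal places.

0.111

The responsibility of component k is P(Z=k) f_k(x) divided by Σ_j P(Z=j) f_j(x).
Component likelihoods at x = 4:
  f_I = 0.00766855
  f_II = 0.165746
  f_III = 0.0616674
  f_IV = 0.0368498
Prior × likelihood for each component:
  P(Z=I)·f_I = 0.12 × 0.00766855 = 0.000920226
  P(Z=II)·f_II = 0.19 × 0.165746 = 0.0314918
  P(Z=III)·f_III = 0.48 × 0.0616674 = 0.0296004
  P(Z=IV)·f_IV = 0.21 × 0.0368498 = 0.00773845
Marginal: 0.000920226 + 0.0314918 + 0.0296004 + 0.00773845 = 0.0697508
So the posterior for Cluster IV is 0.00773845 / 0.0697508 ≈ 0.111.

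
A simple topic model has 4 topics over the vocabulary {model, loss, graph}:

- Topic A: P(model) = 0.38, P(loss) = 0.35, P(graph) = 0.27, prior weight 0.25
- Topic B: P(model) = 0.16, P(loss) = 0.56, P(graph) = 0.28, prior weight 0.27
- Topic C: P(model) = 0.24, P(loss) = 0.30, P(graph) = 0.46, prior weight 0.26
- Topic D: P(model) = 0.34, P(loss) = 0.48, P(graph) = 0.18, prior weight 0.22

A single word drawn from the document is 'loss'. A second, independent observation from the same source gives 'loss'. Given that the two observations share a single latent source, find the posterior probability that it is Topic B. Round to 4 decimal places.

0.4471

Apply Bayes' rule: the posterior for each component is proportional to its prior times its likelihood at x.
Since both observations come from the same component, the likelihood for component k is f_k(x₁)·f_k(x₂).
  L_A = [P(loss | comp) = 0.35] × [0.35] = 0.1225
  L_B = [P(loss | comp) = 0.56] × [0.56] = 0.3136
  L_C = [P(loss | comp) = 0.30] × [0.3] = 0.09
  L_D = [P(loss | comp) = 0.48] × [0.48] = 0.2304
Prior × likelihood for each component:
  P(Z=A)·L_A = 0.25 × 0.1225 = 0.030625
  P(Z=B)·L_B = 0.27 × 0.3136 = 0.084672
  P(Z=C)·L_C = 0.26 × 0.09 = 0.0234
  P(Z=D)·L_D = 0.22 × 0.2304 = 0.050688
Marginal: 0.030625 + 0.084672 + 0.0234 + 0.050688 = 0.189385
P(Topic B | x₁, x₂) ≈ 0.4471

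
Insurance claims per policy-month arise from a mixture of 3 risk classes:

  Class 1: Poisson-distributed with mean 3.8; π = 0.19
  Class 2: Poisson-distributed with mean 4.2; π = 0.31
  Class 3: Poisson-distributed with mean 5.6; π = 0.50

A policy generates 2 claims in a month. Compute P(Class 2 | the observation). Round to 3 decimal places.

0.407

Apply Bayes' rule: the posterior for each component is proportional to its prior times its likelihood at x.
Poisson probabilities:
  p_1 = e^(−3.8)·3.8^2/2! = 0.161517
  p_2 = e^(−4.2)·4.2^2/2! = 0.132261
  p_3 = e^(−5.6)·5.6^2/2! = 0.0579825
Prior × likelihood for each component:
  π_1·p_1 = 0.19 × 0.161517 = 0.0306882
  π_2·p_2 = 0.31 × 0.132261 = 0.0410009
  π_3·p_3 = 0.50 × 0.0579825 = 0.0289913
Evidence: 0.0306882 + 0.0410009 + 0.0289913 = 0.10068
So the posterior for Class 2 is 0.0410009 / 0.10068 ≈ 0.407.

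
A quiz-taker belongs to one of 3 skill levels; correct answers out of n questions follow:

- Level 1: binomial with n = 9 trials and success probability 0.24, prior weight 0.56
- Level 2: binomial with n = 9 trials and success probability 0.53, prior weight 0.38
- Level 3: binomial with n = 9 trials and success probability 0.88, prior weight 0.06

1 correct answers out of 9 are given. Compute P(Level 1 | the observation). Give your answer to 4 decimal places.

0.9689

Posterior ∝ prior × likelihood, so P(k | x) ∝ π_k f_k(x); normalise over all components.
Binomial probabilities:
  L_1 = C(9,1)·0.24^1·0.76^8 = 9·0.24·0.111303 = 0.240416
  L_2 = C(9,1)·0.53^1·0.47^8 = 9·0.53·0.00238113 = 0.011358
  L_3 = C(9,1)·0.88^1·0.12^8 = 9·0.88·4.29982e-08 = 3.40546e-07
Unnormalised posteriors:
  π_1·L_1 = 0.56 × 0.240416 = 0.134633
  π_2·L_2 = 0.38 × 0.011358 = 0.00431603
  π_3·L_3 = 0.06 × 3.40546e-07 = 2.04327e-08
Normaliser: 0.134633 + 0.00431603 + 2.04327e-08 = 0.138949
P(Level 1 | data) = 0.134633 / 0.138949 ≈ 0.9689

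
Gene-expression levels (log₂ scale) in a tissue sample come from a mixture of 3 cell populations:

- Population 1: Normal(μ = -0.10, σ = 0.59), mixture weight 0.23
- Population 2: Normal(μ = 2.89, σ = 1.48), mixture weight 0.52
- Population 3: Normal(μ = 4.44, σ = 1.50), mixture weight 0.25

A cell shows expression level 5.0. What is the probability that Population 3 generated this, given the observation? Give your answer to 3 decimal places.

The responsibility of component k is w_k f_k(x) divided by Σ_j w_j f_j(x).
Component likelihoods at x = 5.0:
  p_1 = (1/(0.59·√(2π)))·exp(−(5.0−-0.10)²/(2·0.59²)) = 0.676173·exp(-37.35995) = 4.02565e-17
  p_2 = (1/(1.48·√(2π)))·exp(−(5.0−2.89)²/(2·1.48²)) = 0.269556·exp(-1.01628) = 0.0975631
  p_3 = (1/(1.50·√(2π)))·exp(−(5.0−4.44)²/(2·1.50²)) = 0.265962·exp(-0.06969) = 0.248058
Prior × likelihood for each component:
  w_1·p_1 = 0.23 × 4.02565e-17 = 9.259e-18
  w_2·p_2 = 0.52 × 0.0975631 = 0.0507328
  w_3·p_3 = 0.25 × 0.248058 = 0.0620145
Sum: 9.259e-18 + 0.0507328 + 0.0620145 = 0.112747
Responsibility of Population 3: 0.0620145 / 0.112747 ≈ 0.550

0.550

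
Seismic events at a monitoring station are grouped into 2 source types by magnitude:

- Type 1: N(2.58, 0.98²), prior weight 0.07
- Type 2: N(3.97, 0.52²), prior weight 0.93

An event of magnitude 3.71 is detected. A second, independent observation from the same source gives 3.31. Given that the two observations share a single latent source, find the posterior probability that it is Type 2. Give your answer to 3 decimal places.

Apply Bayes' rule: the posterior for each component is proportional to its prior times its likelihood at x.
Since both observations come from the same component, the likelihood for component k is f_k(x₁)·f_k(x₂).
  p_1 = [0.2094] × [0.308457] = 0.0645908
  p_2 = [0.677049] × [0.342842] = 0.232121
Multiply by the mixture weights:
  w_1·p_1 = 0.07 × 0.0645908 = 0.00452136
  w_2·p_2 = 0.93 × 0.232121 = 0.215872
Evidence: 0.00452136 + 0.215872 = 0.220394
Responsibility of Type 2: 0.215872 / 0.220394 ≈ 0.979

0.979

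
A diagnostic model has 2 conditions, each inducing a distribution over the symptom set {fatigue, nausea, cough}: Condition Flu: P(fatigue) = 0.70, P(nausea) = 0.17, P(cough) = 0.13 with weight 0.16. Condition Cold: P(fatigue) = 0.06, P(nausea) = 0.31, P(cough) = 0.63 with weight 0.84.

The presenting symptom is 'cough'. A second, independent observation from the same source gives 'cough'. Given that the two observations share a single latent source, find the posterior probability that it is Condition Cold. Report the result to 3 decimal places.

Posterior ∝ prior × likelihood, so P(k | x) ∝ P(Z=k) f_k(x); normalise over all components.
Since both observations come from the same component, the likelihood for component k is f_k(x₁)·f_k(x₂).
  L_Flu = [0.13] × [0.13] = 0.0169
  L_Cold = [0.63] × [0.63] = 0.3969
Multiply by the mixture weights:
  P(Z=Flu)·L_Flu = 0.16 × 0.0169 = 0.002704
  P(Z=Cold)·L_Cold = 0.84 × 0.3969 = 0.333396
Marginal: 0.002704 + 0.333396 = 0.3361
P(Condition Cold | data) ≈ 0.992

0.992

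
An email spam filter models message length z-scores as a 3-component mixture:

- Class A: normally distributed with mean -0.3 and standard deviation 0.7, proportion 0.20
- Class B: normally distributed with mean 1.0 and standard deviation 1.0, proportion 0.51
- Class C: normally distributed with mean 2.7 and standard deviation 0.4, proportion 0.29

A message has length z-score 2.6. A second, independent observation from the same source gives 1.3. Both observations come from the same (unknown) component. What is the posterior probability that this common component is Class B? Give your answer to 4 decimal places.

Apply Bayes' rule: the posterior for each component is proportional to its prior times its likelihood at x.
Since both observations come from the same component, the likelihood for component k is f_k(x₁)·f_k(x₂).
  L_A = [(1/(0.7·√(2π)))·exp(−(2.6−-0.3)²/(2·0.7²)) = 0.569918·exp(-8.58163) = 0.00010687] × [0.0418147] = 4.46874e-06
  L_B = [(1/(1.0·√(2π)))·exp(−(2.6−1.0)²/(2·1.0²)) = 0.398942·exp(-1.28000) = 0.110921] × [0.381388] = 0.0423039
  L_C = [(1/(0.4·√(2π)))·exp(−(2.6−2.7)²/(2·0.4²)) = 0.997356·exp(-0.03125) = 0.96667] × [0.00218171] = 0.00210899
Multiply by the mixture weights:
  π_A·L_A = 0.20 × 4.46874e-06 = 8.93747e-07
  π_B·L_B = 0.51 × 0.0423039 = 0.021575
  π_C·L_C = 0.29 × 0.00210899 = 0.000611607
Denominator: 8.93747e-07 + 0.021575 + 0.000611607 = 0.0221875
P(Class B | x₁,x₂) ≈ 0.9724

0.9724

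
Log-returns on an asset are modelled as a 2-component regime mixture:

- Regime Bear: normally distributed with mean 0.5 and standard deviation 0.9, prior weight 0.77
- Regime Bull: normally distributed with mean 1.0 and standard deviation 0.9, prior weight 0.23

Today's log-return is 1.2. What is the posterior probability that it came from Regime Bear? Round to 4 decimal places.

The responsibility of component k is w_k f_k(x) divided by Σ_j w_j f_j(x).
Normal densities:
  p_Bear = 0.327572
  p_Bull = 0.432458
Weight by the priors:
  w_Bear·p_Bear = 0.77 × 0.327572 = 0.252231
  w_Bull·p_Bull = 0.23 × 0.432458 = 0.0994654
Denominator: 0.252231 + 0.0994654 = 0.351696
Responsibility of Regime Bear: 0.252231 / 0.351696 ≈ 0.7172

0.7172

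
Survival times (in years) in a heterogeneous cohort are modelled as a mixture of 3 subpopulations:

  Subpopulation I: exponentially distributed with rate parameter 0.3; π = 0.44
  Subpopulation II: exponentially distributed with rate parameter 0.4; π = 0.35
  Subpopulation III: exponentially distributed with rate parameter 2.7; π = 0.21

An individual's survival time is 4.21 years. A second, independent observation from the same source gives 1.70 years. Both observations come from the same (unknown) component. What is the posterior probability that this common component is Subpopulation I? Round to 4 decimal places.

The responsibility of component k is P(Z=k) f_k(x) divided by Σ_j P(Z=j) f_j(x).
Since both observations come from the same component, the likelihood for component k is f_k(x₁)·f_k(x₂).
  f_I = [0.3·e^(−0.3·4.21) = 0.3·e^(−1.2630) = 0.0848413] × [0.180149] = 0.015284
  f_II = [0.4·e^(−0.4·4.21) = 0.4·e^(−1.6840) = 0.074252] × [0.202647] = 0.0150469
  f_III = [2.7·e^(−2.7·4.21) = 2.7·e^(−11.3670) = 3.1242e-05] × [0.0274127] = 8.56427e-07
Multiply by the mixture weights:
  P(Z=I)·f_I = 0.44 × 0.015284 = 0.00672498
  P(Z=II)·f_II = 0.35 × 0.0150469 = 0.00526642
  P(Z=III)·f_III = 0.21 × 8.56427e-07 = 1.7985e-07
Normaliser: 0.00672498 + 0.00526642 + 1.7985e-07 = 0.0119916
P(Subpopulation I | x) ≈ 0.5608

0.5608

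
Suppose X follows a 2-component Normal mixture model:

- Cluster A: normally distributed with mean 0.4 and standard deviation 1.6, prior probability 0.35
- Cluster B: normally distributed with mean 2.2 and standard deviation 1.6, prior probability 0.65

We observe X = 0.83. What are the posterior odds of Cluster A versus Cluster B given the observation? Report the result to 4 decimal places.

Since P(k|x) ∝ w_k f_k(x), the posterior odds are w_i f_i(x) / (w_j f_j(x)).
Evaluate each component's likelihood at the observed value:
  L_A = (1/(1.6·√(2π)))·exp(−(0.83−0.4)²/(2·1.6²)) = 0.249339·exp(-0.03611) = 0.240495
  L_B = (1/(1.6·√(2π)))·exp(−(0.83−2.2)²/(2·1.6²)) = 0.249339·exp(-0.36658) = 0.172817
Posterior odds = (w_A·L_A) / (w_B·L_B) = (0.35·0.240495) / (0.65·0.172817) = 0.0841733 / 0.112331 ≈ 0.7493

0.7493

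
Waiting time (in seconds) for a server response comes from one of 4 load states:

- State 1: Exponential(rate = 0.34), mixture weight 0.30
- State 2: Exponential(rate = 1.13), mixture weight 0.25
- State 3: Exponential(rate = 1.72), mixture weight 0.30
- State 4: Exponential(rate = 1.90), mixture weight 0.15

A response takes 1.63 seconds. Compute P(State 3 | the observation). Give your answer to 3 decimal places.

0.212

By Bayes' theorem, P(k | x) = π_k f_k(x) / Σ_j π_j f_j(x).
Evaluate each component's likelihood at the observed value:
  f_1 = 0.195341
  f_2 = 0.179123
  f_3 = 0.104217
  f_4 = 0.0858507
Unnormalised posteriors:
  π_1·f_1 = 0.30 × 0.195341 = 0.0586022
  π_2·f_2 = 0.25 × 0.179123 = 0.0447808
  π_3·f_3 = 0.30 × 0.104217 = 0.0312652
  π_4·f_4 = 0.15 × 0.0858507 = 0.0128776
Marginal: 0.0586022 + 0.0447808 + 0.0312652 + 0.0128776 = 0.147526
P(State 3 | the observation) ≈ 0.212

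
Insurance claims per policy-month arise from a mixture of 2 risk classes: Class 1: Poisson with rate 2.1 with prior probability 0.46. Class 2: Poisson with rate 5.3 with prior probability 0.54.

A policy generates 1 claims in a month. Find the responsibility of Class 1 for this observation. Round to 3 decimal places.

P(component k | x) = P(Z=k)·f_k(x) / marginal(x), where marginal(x) = Σ_j P(Z=j)·f_j(x).
Poisson probabilities:
  L_1 = 0.257158
  L_2 = 0.0264554
Prior × likelihood for each component:
  P(Z=1)·L_1 = 0.46 × 0.257158 = 0.118293
  P(Z=2)·L_2 = 0.54 × 0.0264554 = 0.0142859
Sum: 0.118293 + 0.0142859 = 0.132579
Responsibility of Class 1: 0.118293 / 0.132579 ≈ 0.892

0.892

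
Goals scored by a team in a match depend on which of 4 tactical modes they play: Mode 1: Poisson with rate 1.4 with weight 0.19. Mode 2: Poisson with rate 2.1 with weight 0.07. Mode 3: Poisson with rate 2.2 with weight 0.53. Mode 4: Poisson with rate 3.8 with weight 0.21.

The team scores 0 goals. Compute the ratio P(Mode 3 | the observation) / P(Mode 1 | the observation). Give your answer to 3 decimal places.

Only the two components matter; the odds are (P(Z=i) f_i(x)) / (P(Z=j) f_j(x)).
Evaluate each component's likelihood at the observed value:
  f_1 = 0.246597
  f_2 = 0.122456
  f_3 = 0.110803
  f_4 = 0.0223708
Odds = (0.53/0.19) × (0.110803/0.246597) = 2.78947 × 0.449329 ≈ 1.253

1.253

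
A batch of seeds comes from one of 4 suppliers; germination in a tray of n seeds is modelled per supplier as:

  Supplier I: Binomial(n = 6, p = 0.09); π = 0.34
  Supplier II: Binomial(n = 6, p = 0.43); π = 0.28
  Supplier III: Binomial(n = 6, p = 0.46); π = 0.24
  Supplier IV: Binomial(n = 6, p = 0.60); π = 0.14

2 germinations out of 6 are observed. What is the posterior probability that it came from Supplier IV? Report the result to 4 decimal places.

P(component k | x) = π_k·f_k(x) / marginal(x), where marginal(x) = Σ_j π_j·f_j(x).
Binomial probabilities:
  p_I = 0.0833186
  p_II = 0.292771
  p_III = 0.269887
  p_IV = 0.13824
Unnormalised posteriors:
  π_I·p_I = 0.34 × 0.0833186 = 0.0283283
  π_II·p_II = 0.28 × 0.292771 = 0.0819758
  π_III·p_III = 0.24 × 0.269887 = 0.0647729
  π_IV·p_IV = 0.14 × 0.13824 = 0.0193536
Marginal: 0.0283283 + 0.0819758 + 0.0647729 + 0.0193536 = 0.194431
P(Supplier IV | 2 germinations out of 6) ≈ 0.0995

0.0995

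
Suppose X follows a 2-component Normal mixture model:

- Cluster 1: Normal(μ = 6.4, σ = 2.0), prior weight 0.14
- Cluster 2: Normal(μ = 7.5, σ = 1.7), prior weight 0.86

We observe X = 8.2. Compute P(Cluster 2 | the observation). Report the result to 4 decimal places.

By Bayes' theorem, P(k | x) = π_k f_k(x) / Σ_j π_j f_j(x).
Evaluate each component's likelihood at the observed value:
  f_1 = (1/(2.0·√(2π)))·exp(−(8.2−6.4)²/(2·2.0²)) = 0.199471·exp(-0.40500) = 0.133043
  f_2 = (1/(1.7·√(2π)))·exp(−(8.2−7.5)²/(2·1.7²)) = 0.234672·exp(-0.08478) = 0.215598
Weight by the priors:
  π_1·f_1 = 0.14 × 0.133043 = 0.018626
  π_2·f_2 = 0.86 × 0.215598 = 0.185414
Sum: 0.018626 + 0.185414 = 0.20404
So the posterior for Cluster 2 is 0.185414 / 0.20404 ≈ 0.9087.

0.9087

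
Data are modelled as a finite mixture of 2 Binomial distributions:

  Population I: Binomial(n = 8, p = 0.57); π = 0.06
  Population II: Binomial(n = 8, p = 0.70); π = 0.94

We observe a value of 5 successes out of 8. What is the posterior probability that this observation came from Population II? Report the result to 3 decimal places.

P(component k | x) = π_k·f_k(x) / marginal(x), where marginal(x) = Σ_j π_j·f_j(x).
Binomial probabilities:
  f_I = C(8,5)·0.57^5·0.43^3 = 56·0.0601692·0.079507 = 0.267897
  f_II = C(8,5)·0.70^5·0.30^3 = 56·0.16807·0.027 = 0.254122
Prior × likelihood for each component:
  π_I·f_I = 0.06 × 0.267897 = 0.0160738
  π_II·f_II = 0.94 × 0.254122 = 0.238875
Sum: 0.0160738 + 0.238875 = 0.254948
Responsibility of Population II: 0.238875 / 0.254948 ≈ 0.937

0.937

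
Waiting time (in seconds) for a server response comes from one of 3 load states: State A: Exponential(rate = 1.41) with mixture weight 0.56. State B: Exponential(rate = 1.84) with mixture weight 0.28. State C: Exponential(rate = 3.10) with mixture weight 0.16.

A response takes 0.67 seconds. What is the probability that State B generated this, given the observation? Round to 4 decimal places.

P(component k | x) = P(Z=k)·f_k(x) / marginal(x), where marginal(x) = Σ_j P(Z=j)·f_j(x).
Component likelihoods at x = 0.67 seconds:
  f_A = 0.548203
  f_B = 0.536315
  f_C = 0.388447
Unnormalised posteriors:
  P(Z=A)·f_A = 0.56 × 0.548203 = 0.306993
  P(Z=B)·f_B = 0.28 × 0.536315 = 0.150168
  P(Z=C)·f_C = 0.16 × 0.388447 = 0.0621516
Normaliser: 0.306993 + 0.150168 + 0.0621516 = 0.519313
Responsibility of State B: 0.150168 / 0.519313 ≈ 0.2892

0.2892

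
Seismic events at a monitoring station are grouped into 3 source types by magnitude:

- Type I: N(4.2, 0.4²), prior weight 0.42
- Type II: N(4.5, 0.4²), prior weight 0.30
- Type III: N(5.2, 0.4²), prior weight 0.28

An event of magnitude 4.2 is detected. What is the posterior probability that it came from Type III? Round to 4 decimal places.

0.0187

P(component k | x) = w_k·f_k(x) / marginal(x), where marginal(x) = Σ_j w_j·f_j(x).
Evaluate each component's likelihood at the observed value:
  L_I = (1/(0.4·√(2π)))·exp(−(4.2−4.2)²/(2·0.4²)) = 0.997356·exp(-0.00000) = 0.997356
  L_II = (1/(0.4·√(2π)))·exp(−(4.2−4.5)²/(2·0.4²)) = 0.997356·exp(-0.28125) = 0.752844
  L_III = (1/(0.4·√(2π)))·exp(−(4.2−5.2)²/(2·0.4²)) = 0.997356·exp(-3.12500) = 0.0438208
Weight by the priors:
  w_I·L_I = 0.42 × 0.997356 = 0.418889
  w_II·L_II = 0.30 × 0.752844 = 0.225853
  w_III·L_III = 0.28 × 0.0438208 = 0.0122698
Sum: 0.418889 + 0.225853 + 0.0122698 = 0.657012
P(Type III | the observation) = 0.0122698 / 0.657012 ≈ 0.0187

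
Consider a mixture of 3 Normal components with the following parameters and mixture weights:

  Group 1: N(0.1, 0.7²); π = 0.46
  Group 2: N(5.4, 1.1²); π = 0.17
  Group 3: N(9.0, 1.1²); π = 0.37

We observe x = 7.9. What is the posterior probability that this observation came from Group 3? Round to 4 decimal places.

By Bayes' theorem, P(k | x) = P(Z=k) f_k(x) / Σ_j P(Z=j) f_j(x).
Normal densities:
  L_1 = (1/(0.7·√(2π)))·exp(−(7.9−0.1)²/(2·0.7²)) = 0.569918·exp(-62.08163) = 6.22446e-28
  L_2 = (1/(1.1·√(2π)))·exp(−(7.9−5.4)²/(2·1.1²)) = 0.362675·exp(-2.58264) = 0.0274087
  L_3 = (1/(1.1·√(2π)))·exp(−(7.9−9.0)²/(2·1.1²)) = 0.362675·exp(-0.50000) = 0.219973
Unnormalised posteriors:
  P(Z=1)·L_1 = 0.46 × 6.22446e-28 = 2.86325e-28
  P(Z=2)·L_2 = 0.17 × 0.0274087 = 0.00465949
  P(Z=3)·L_3 = 0.37 × 0.219973 = 0.0813902
Normaliser: 2.86325e-28 + 0.00465949 + 0.0813902 = 0.0860496
Responsibility of Group 3: 0.0813902 / 0.0860496 ≈ 0.9459

0.9459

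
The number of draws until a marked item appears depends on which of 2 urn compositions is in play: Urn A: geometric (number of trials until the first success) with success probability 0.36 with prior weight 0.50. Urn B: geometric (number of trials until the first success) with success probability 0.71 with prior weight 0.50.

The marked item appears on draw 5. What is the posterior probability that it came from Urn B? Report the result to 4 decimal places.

The responsibility of component k is π_k f_k(x) divided by Σ_j π_j f_j(x).
Component likelihoods at x = 5:
  p_A = 0.36·(1−0.36)^4 = 0.36·0.167772 = 0.060398
  p_B = 0.71·(1−0.71)^4 = 0.71·0.00707281 = 0.0050217
Weight by the priors:
  π_A·p_A = 0.50 × 0.060398 = 0.030199
  π_B·p_B = 0.50 × 0.0050217 = 0.00251085
Normaliser: 0.030199 + 0.00251085 = 0.0327098
So the posterior for Urn B is 0.00251085 / 0.0327098 ≈ 0.0768.

0.0768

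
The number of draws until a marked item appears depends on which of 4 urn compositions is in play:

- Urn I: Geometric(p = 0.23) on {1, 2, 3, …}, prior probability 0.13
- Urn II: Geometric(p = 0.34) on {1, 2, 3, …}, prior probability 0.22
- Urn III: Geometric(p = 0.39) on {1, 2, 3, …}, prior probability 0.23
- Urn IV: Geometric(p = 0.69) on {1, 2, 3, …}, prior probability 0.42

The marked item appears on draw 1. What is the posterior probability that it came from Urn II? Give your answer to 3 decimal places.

P(component k | x) = π_k·f_k(x) / marginal(x), where marginal(x) = Σ_j π_j·f_j(x).
Component likelihoods at x = 1:
  L_I = 0.23
  L_II = 0.34
  L_III = 0.39
  L_IV = 0.69
Prior × likelihood for each component:
  π_I·L_I = 0.13 × 0.23 = 0.0299
  π_II·L_II = 0.22 × 0.34 = 0.0748
  π_III·L_III = 0.23 × 0.39 = 0.0897
  π_IV·L_IV = 0.42 × 0.69 = 0.2898
Denominator: 0.0299 + 0.0748 + 0.0897 + 0.2898 = 0.4842
P(Urn II | 1) = 0.0748 / 0.4842 ≈ 0.154

0.154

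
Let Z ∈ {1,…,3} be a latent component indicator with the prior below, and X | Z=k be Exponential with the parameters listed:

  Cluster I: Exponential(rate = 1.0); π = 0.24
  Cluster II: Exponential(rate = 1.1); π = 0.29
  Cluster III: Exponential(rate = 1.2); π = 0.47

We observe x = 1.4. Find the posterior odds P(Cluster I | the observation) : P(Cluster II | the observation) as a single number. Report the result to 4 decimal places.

Posterior odds = (π_i f_i(x)) / (π_j f_j(x)); the normalising sum cancels.
Component likelihoods at x = 1.4:
  L_I = 1.0·e^(−1.0·1.4) = 1.0·e^(−1.4000) = 0.246597
  L_II = 1.1·e^(−1.1·1.4) = 1.1·e^(−1.5400) = 0.235819
  L_III = 1.2·e^(−1.2·1.4) = 1.2·e^(−1.6800) = 0.223649
0.0591833 / 0.0683876 ≈ 0.8654

0.8654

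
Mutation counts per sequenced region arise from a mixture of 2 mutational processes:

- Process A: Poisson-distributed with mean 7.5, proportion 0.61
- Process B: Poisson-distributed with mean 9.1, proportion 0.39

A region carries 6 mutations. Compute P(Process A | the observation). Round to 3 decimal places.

Posterior ∝ prior × likelihood, so P(k | x) ∝ π_k f_k(x); normalise over all components.
Component likelihoods at x = 6 mutations:
  L_A = 0.136718
  L_B = 0.0880716
Multiply by the mixture weights:
  π_A·L_A = 0.61 × 0.136718 = 0.0833981
  π_B·L_B = 0.39 × 0.0880716 = 0.0343479
Evidence: 0.0833981 + 0.0343479 = 0.117746
So the posterior for Process A is 0.0833981 / 0.117746 ≈ 0.708.

0.708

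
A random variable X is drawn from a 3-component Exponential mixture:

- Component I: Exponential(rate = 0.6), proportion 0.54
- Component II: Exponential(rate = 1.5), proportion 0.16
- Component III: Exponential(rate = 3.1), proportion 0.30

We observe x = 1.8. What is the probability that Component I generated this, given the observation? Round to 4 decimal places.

0.8486

Apply Bayes' rule: the posterior for each component is proportional to its prior times its likelihood at x.
Component likelihoods at x = 1.8:
  L_I = 0.203757
  L_II = 0.100808
  L_III = 0.011695
Unnormalised posteriors:
  π_I·L_I = 0.54 × 0.203757 = 0.110029
  π_II·L_II = 0.16 × 0.100808 = 0.0161293
  π_III·L_III = 0.30 × 0.011695 = 0.00350849
Normaliser: 0.110029 + 0.0161293 + 0.00350849 = 0.129667
Responsibility of Component I: 0.110029 / 0.129667 ≈ 0.8486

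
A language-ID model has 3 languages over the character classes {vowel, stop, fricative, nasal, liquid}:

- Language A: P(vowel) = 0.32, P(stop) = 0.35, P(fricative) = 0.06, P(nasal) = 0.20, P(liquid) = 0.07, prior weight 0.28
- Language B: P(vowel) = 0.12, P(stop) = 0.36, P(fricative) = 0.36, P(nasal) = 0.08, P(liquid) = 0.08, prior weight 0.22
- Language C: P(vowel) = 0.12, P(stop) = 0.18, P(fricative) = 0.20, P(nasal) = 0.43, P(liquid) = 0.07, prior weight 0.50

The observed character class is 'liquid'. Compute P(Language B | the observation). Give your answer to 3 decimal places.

0.244

By Bayes' theorem, P(k | x) = π_k f_k(x) / Σ_j π_j f_j(x).
Evaluate each component's likelihood at the observed value:
  p_A = 0.07
  p_B = 0.08
  p_C = 0.07
Prior × likelihood for each component:
  π_A·p_A = 0.28 × 0.07 = 0.0196
  π_B·p_B = 0.22 × 0.08 = 0.0176
  π_C·p_C = 0.50 × 0.07 = 0.035
Sum: 0.0196 + 0.0176 + 0.035 = 0.0722
P(Language B | x) = 0.0176 / 0.0722 ≈ 0.244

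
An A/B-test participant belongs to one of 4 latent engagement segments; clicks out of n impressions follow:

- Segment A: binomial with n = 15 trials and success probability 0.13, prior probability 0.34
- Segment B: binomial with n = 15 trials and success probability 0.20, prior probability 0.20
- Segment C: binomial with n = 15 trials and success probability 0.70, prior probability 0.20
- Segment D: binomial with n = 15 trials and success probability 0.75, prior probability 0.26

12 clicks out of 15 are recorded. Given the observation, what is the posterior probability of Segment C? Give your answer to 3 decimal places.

0.367

P(component k | x) = π_k·f_k(x) / marginal(x), where marginal(x) = Σ_j π_j·f_j(x).
Evaluate each component's likelihood at the observed value:
  f_A = C(15,12)·0.13^12·0.87^3 = 455·2.32981e-11·0.658503 = 6.98055e-09
  f_B = C(15,12)·0.20^12·0.80^3 = 455·4.096e-09·0.512 = 9.54204e-07
  f_C = C(15,12)·0.70^12·0.30^3 = 455·0.0138413·0.027 = 0.17004
  f_D = C(15,12)·0.75^12·0.25^3 = 455·0.0316764·0.015625 = 0.225199
Prior × likelihood for each component:
  π_A·f_A = 0.34 × 6.98055e-09 = 2.37339e-09
  π_B·f_B = 0.20 × 9.54204e-07 = 1.90841e-07
  π_C·f_C = 0.20 × 0.17004 = 0.034008
  π_D·f_D = 0.26 × 0.225199 = 0.0585518
Denominator: 2.37339e-09 + 1.90841e-07 + 0.034008 + 0.0585518 = 0.09256
P(Segment C | data) ≈ 0.367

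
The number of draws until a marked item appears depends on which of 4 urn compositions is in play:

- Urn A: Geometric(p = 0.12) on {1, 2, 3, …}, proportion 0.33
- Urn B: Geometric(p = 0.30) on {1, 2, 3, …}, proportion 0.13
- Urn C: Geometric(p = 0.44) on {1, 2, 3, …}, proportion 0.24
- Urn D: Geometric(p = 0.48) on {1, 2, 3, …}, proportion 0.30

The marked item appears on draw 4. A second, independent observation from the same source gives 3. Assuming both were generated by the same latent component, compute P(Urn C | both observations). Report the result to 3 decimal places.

0.265

Posterior ∝ prior × likelihood, so P(k | x) ∝ π_k f_k(x); normalise over all components.
Since both observations come from the same component, the likelihood for component k is f_k(x₁)·f_k(x₂).
  f_A = [0.0817766] × [0.092928] = 0.00759934
  f_B = [0.1029] × [0.147] = 0.0151263
  f_C = [0.077271] × [0.137984] = 0.0106622
  f_D = [0.0674918] × [0.129792] = 0.0087599
Multiply by the mixture weights:
  π_A·f_A = 0.33 × 0.00759934 = 0.00250778
  π_B·f_B = 0.13 × 0.0151263 = 0.00196642
  π_C·f_C = 0.24 × 0.0106622 = 0.00255892
  π_D·f_D = 0.30 × 0.0087599 = 0.00262797
Evidence: 0.00250778 + 0.00196642 + 0.00255892 + 0.00262797 = 0.00966109
P(Urn C | x₁,x₂) = 0.00255892 / 0.00966109 ≈ 0.265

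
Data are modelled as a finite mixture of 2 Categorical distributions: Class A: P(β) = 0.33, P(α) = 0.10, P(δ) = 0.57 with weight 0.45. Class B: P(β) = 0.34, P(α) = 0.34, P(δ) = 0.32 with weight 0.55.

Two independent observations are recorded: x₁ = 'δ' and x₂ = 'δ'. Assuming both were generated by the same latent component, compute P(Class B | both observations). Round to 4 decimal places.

By Bayes' theorem, P(k | x) = π_k f_k(x) / Σ_j π_j f_j(x).
Since both observations come from the same component, the likelihood for component k is f_k(x₁)·f_k(x₂).
  f_A = [P(δ | comp) = 0.57] × [0.57] = 0.3249
  f_B = [P(δ | comp) = 0.32] × [0.32] = 0.1024
Multiply by the mixture weights:
  π_A·f_A = 0.45 × 0.3249 = 0.146205
  π_B·f_B = 0.55 × 0.1024 = 0.05632
Sum: 0.146205 + 0.05632 = 0.202525
P(Class B | x) ≈ 0.2781

0.2781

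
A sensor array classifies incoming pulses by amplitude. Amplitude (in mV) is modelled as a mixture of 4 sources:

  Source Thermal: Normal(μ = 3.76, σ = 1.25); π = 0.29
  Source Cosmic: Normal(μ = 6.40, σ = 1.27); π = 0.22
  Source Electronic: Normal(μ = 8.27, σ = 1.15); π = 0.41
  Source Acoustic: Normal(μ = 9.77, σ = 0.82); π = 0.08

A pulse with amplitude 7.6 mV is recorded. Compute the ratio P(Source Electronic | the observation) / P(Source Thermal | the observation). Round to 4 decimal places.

145.2612

The posterior odds equal the prior odds times the likelihood ratio: (P(Z=i)/P(Z=j))·(f_i(x)/f_j(x)).
Evaluate each component's likelihood at the observed value:
  L_Thermal = (1/(1.25·√(2π)))·exp(−(7.6−3.76)²/(2·1.25²)) = 0.319154·exp(-4.71859) = 0.00284932
  L_Cosmic = (1/(1.27·√(2π)))·exp(−(7.6−6.40)²/(2·1.27²)) = 0.314128·exp(-0.44640) = 0.201019
  L_Electronic = (1/(1.15·√(2π)))·exp(−(7.6−8.27)²/(2·1.15²)) = 0.346906·exp(-0.16972) = 0.292756
  L_Acoustic = (1/(0.82·√(2π)))·exp(−(7.6−9.77)²/(2·0.82²)) = 0.486515·exp(-3.50156) = 0.0146686
0.12003 / 0.000826303 ≈ 145.2612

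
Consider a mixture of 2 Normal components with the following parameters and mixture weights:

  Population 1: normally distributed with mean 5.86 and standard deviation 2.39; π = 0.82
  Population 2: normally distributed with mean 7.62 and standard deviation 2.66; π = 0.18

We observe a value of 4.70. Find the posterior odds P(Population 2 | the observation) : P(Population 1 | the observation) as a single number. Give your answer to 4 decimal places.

0.1215

Since P(k|x) ∝ π_k f_k(x), the posterior odds are π_i f_i(x) / (π_j f_j(x)).
Normal densities:
  p_1 = (1/(2.39·√(2π)))·exp(−(4.70−5.86)²/(2·2.39²)) = 0.166921·exp(-0.11779) = 0.148374
  p_2 = (1/(2.66·√(2π)))·exp(−(4.70−7.62)²/(2·2.66²)) = 0.149978·exp(-0.60252) = 0.0821026
Posterior odds = (π_2·p_2) / (π_1·p_1) = (0.18·0.0821026) / (0.82·0.148374) = 0.0147785 / 0.121667 ≈ 0.1215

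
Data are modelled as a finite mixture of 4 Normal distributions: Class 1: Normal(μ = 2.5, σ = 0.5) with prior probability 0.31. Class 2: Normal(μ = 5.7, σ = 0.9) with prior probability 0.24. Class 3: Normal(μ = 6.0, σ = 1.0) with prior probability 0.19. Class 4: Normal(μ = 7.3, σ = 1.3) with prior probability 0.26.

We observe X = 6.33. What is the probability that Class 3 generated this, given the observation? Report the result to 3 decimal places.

Posterior ∝ prior × likelihood, so P(k | x) ∝ w_k f_k(x); normalise over all components.
Evaluate each component's likelihood at the observed value:
  f_1 = (1/(0.5·√(2π)))·exp(−(6.33−2.5)²/(2·0.5²)) = 0.797885·exp(-29.33780) = 1.44776e-13
  f_2 = (1/(0.9·√(2π)))·exp(−(6.33−5.7)²/(2·0.9²)) = 0.443269·exp(-0.24500) = 0.346949
  f_3 = (1/(1.0·√(2π)))·exp(−(6.33−6.0)²/(2·1.0²)) = 0.398942·exp(-0.05445) = 0.377801
  f_4 = (1/(1.3·√(2π)))·exp(−(6.33−7.3)²/(2·1.3²)) = 0.306879·exp(-0.27837) = 0.232312
Weight by the priors:
  w_1·f_1 = 0.31 × 1.44776e-13 = 4.48804e-14
  w_2·f_2 = 0.24 × 0.346949 = 0.0832677
  w_3·f_3 = 0.19 × 0.377801 = 0.0717821
  w_4·f_4 = 0.26 × 0.232312 = 0.060401
Evidence: 4.48804e-14 + 0.0832677 + 0.0717821 + 0.060401 = 0.215451
P(Class 3 | x) ≈ 0.333

0.333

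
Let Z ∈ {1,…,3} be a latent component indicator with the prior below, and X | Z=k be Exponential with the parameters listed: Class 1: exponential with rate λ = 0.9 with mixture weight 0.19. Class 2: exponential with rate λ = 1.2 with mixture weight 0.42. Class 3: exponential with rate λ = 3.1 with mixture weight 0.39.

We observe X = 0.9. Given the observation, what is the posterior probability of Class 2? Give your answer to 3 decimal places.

By Bayes' theorem, P(k | x) = π_k f_k(x) / Σ_j π_j f_j(x).
Evaluate each component's likelihood at the observed value:
  L_1 = 0.9·e^(−0.9·0.9) = 0.9·e^(−0.8100) = 0.400372
  L_2 = 1.2·e^(−1.2·0.9) = 1.2·e^(−1.0800) = 0.407515
  L_3 = 3.1·e^(−3.1·0.9) = 3.1·e^(−2.7900) = 0.190406
Prior × likelihood for each component:
  π_1·L_1 = 0.19 × 0.400372 = 0.0760707
  π_2·L_2 = 0.42 × 0.407515 = 0.171156
  π_3·L_3 = 0.39 × 0.190406 = 0.0742582
Normaliser: 0.0760707 + 0.171156 + 0.0742582 = 0.321485
So the posterior for Class 2 is 0.171156 / 0.321485 ≈ 0.532.

0.532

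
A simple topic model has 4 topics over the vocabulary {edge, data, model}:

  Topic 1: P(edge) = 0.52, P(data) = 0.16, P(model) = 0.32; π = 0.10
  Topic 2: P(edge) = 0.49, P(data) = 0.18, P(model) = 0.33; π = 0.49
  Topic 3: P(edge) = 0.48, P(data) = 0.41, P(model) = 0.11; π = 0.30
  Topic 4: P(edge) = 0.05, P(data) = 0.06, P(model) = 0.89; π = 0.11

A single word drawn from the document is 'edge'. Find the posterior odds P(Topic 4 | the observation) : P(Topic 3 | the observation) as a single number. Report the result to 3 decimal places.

0.038

Posterior odds = (π_i f_i(x)) / (π_j f_j(x)); the normalising sum cancels.
Evaluate each component's likelihood at the observed value:
  p_1 = P(edge | comp) = 0.52
  p_2 = P(edge | comp) = 0.49
  p_3 = P(edge | comp) = 0.48
  p_4 = P(edge | comp) = 0.05
Odds = (0.11/0.30) × (0.05/0.48) = 0.366667 × 0.104167 ≈ 0.038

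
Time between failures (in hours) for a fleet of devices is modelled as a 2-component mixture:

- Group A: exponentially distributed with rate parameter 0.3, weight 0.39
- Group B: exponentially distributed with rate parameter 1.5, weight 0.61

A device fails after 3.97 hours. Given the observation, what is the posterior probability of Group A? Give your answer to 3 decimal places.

0.937

The responsibility of component k is P(Z=k) f_k(x) divided by Σ_j P(Z=j) f_j(x).
Component likelihoods at x = 3.97 hours:
  p_A = 0.3·e^(−0.3·3.97) = 0.3·e^(−1.1910) = 0.0911752
  p_B = 1.5·e^(−1.5·3.97) = 1.5·e^(−5.9550) = 0.00388927
Multiply by the mixture weights:
  P(Z=A)·p_A = 0.39 × 0.0911752 = 0.0355583
  P(Z=B)·p_B = 0.61 × 0.00388927 = 0.00237245
Sum: 0.0355583 + 0.00237245 = 0.0379308
P(Group A | x) ≈ 0.937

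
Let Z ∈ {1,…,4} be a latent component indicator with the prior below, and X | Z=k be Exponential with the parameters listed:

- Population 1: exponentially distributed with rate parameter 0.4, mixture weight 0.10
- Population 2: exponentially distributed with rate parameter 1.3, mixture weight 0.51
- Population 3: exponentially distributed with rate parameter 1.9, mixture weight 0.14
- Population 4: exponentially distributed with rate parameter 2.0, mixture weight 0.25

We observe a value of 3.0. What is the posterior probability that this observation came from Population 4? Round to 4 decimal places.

Posterior ∝ prior × likelihood, so P(k | x) ∝ w_k f_k(x); normalise over all components.
Evaluate each component's likelihood at the observed value:
  f_1 = 0.120478
  f_2 = 0.0263145
  f_3 = 0.00635733
  f_4 = 0.0049575
Unnormalised posteriors:
  w_1·f_1 = 0.10 × 0.120478 = 0.0120478
  w_2·f_2 = 0.51 × 0.0263145 = 0.0134204
  w_3·f_3 = 0.14 × 0.00635733 = 0.000890027
  w_4·f_4 = 0.25 × 0.0049575 = 0.00123938
Evidence: 0.0120478 + 0.0134204 + 0.000890027 + 0.00123938 = 0.0275976
So the posterior for Population 4 is 0.00123938 / 0.0275976 ≈ 0.0449.

0.0449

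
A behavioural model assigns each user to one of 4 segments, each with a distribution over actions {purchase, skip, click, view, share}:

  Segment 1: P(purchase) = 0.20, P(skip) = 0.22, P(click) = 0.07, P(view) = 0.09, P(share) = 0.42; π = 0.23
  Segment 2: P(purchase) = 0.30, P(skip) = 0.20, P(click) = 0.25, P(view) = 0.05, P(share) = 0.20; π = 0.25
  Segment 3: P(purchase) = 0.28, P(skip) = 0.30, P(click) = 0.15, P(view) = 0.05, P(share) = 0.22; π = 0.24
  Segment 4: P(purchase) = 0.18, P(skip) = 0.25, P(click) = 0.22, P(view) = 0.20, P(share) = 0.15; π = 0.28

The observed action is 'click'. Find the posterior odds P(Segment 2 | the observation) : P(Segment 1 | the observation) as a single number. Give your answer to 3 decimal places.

Since P(k|x) ∝ π_k f_k(x), the posterior odds are π_i f_i(x) / (π_j f_j(x)).
Categorical probabilities:
  L_1 = P(click | comp) = 0.07
  L_2 = P(click | comp) = 0.25
  L_3 = P(click | comp) = 0.15
  L_4 = P(click | comp) = 0.22
0.0625 / 0.0161 ≈ 3.882

3.882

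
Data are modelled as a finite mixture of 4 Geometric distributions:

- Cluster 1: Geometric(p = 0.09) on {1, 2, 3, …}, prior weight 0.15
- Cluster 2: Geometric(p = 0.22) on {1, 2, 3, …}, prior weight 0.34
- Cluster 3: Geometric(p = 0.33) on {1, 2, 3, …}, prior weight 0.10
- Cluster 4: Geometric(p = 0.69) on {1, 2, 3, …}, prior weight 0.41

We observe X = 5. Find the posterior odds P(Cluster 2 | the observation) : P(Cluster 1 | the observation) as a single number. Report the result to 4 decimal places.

2.9908

Since P(k|x) ∝ P(Z=k) f_k(x), the posterior odds are P(Z=i) f_i(x) / (P(Z=j) f_j(x)).
Geometric probabilities:
  f_1 = 0.0617175
  f_2 = 0.0814331
  f_3 = 0.0664987
  f_4 = 0.00637229
Posterior odds = (P(Z=2)·f_2) / (P(Z=1)·f_1) = (0.34·0.0814331) / (0.15·0.0617175) = 0.0276873 / 0.00925762 ≈ 2.9908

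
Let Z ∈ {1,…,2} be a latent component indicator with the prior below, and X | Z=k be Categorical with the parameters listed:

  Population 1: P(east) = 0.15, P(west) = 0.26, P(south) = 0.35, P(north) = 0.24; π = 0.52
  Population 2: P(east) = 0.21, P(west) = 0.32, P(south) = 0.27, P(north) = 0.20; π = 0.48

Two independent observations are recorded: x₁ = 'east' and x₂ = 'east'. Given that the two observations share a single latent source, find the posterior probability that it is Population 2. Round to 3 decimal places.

0.644

Apply Bayes' rule: the posterior for each component is proportional to its prior times its likelihood at x.
Since both observations come from the same component, the likelihood for component k is f_k(x₁)·f_k(x₂).
  L_1 = [P(east | comp) = 0.15] × [0.15] = 0.0225
  L_2 = [P(east | comp) = 0.21] × [0.21] = 0.0441
Multiply by the mixture weights:
  π_1·L_1 = 0.52 × 0.0225 = 0.0117
  π_2·L_2 = 0.48 × 0.0441 = 0.021168
Denominator: 0.0117 + 0.021168 = 0.032868
So the posterior for Population 2 is 0.021168 / 0.032868 ≈ 0.644.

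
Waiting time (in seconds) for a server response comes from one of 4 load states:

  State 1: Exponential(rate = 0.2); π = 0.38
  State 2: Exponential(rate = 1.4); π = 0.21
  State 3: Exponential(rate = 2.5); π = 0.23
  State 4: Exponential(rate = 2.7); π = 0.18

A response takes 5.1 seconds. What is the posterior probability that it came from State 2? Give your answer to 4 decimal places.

P(component k | x) = P(Z=k)·f_k(x) / marginal(x), where marginal(x) = Σ_j P(Z=j)·f_j(x).
Exponential densities:
  L_1 = 0.2·e^(−0.2·5.1) = 0.2·e^(−1.0200) = 0.072119
  L_2 = 1.4·e^(−1.4·5.1) = 1.4·e^(−7.1400) = 0.00110985
  L_3 = 2.5·e^(−2.5·5.1) = 2.5·e^(−12.7500) = 7.2558e-06
  L_4 = 2.7·e^(−2.7·5.1) = 2.7·e^(−13.7700) = 2.82572e-06
Prior × likelihood for each component:
  P(Z=1)·L_1 = 0.38 × 0.072119 = 0.0274052
  P(Z=2)·L_2 = 0.21 × 0.00110985 = 0.000233069
  P(Z=3)·L_3 = 0.23 × 7.2558e-06 = 1.66883e-06
  P(Z=4)·L_4 = 0.18 × 2.82572e-06 = 5.08629e-07
Evidence: 0.0274052 + 0.000233069 + 1.66883e-06 + 5.08629e-07 = 0.0276405
P(State 2 | 5.1 seconds) = 0.000233069 / 0.0276405 ≈ 0.0084

0.0084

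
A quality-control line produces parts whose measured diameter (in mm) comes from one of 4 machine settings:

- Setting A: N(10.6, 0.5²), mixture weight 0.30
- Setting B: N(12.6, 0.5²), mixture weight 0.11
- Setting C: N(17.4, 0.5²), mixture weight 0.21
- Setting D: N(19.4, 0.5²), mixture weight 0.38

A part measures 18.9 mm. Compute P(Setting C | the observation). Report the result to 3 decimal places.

By Bayes' theorem, P(k | x) = w_k f_k(x) / Σ_j w_j f_j(x).
Evaluate each component's likelihood at the observed value:
  p_A = 1.16104e-60
  p_B = 2.67697e-35
  p_C = 0.0088637
  p_D = 0.483941
Unnormalised posteriors:
  w_A·p_A = 0.30 × 1.16104e-60 = 3.48311e-61
  w_B·p_B = 0.11 × 2.67697e-35 = 2.94467e-36
  w_C·p_C = 0.21 × 0.0088637 = 0.00186138
  w_D·p_D = 0.38 × 0.483941 = 0.183898
Marginal: 3.48311e-61 + 2.94467e-36 + 0.00186138 + 0.183898 = 0.185759
So the posterior for Setting C is 0.00186138 / 0.185759 ≈ 0.010.

0.010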